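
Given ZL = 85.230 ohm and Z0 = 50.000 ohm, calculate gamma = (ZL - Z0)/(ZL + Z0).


gamma = (85.230 - 50.000) / (85.230 + 50.000) = 0.2605

0.2605


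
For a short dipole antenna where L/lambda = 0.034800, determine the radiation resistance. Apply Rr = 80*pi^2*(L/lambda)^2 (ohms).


Rr = 80 * pi^2 * (0.034800)^2 = 80 * 9.869604 * 1.211040e-03 = 0.9562 ohm

0.9562 ohm


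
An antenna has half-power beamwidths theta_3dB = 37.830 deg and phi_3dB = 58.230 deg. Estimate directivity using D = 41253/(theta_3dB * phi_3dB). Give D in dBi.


D_linear = 41253 / (37.830 * 58.230) = 18.72718
D_dBi = 10 * log10(18.72718) = 12.72 dBi

12.72 dBi


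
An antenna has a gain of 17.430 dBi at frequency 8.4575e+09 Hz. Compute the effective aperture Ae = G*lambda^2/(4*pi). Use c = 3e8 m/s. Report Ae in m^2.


lambda = c / f = 3.0000e+08 / 8.4575e+09 = 0.03547148 m
G_linear = 10^(17.430/10) = 55.33501
Ae = G_linear * lambda^2 / (4*pi) = 55.33501 * 0.03547148^2 / (4*pi) = 5.540e-03 m^2

5.540e-03 m^2


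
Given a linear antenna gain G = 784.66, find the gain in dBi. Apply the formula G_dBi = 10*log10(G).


G_dBi = 10 * log10(784.66) = 28.95 dBi

28.95 dBi


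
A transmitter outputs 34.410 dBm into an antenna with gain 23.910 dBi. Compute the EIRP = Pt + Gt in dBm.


EIRP = Pt + Gt = 34.410 + 23.910 = 58.32 dBm

58.32 dBm


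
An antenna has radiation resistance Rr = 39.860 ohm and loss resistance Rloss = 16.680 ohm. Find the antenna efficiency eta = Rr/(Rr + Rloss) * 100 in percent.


eta = 39.860 / (39.860 + 16.680) * 100 = 70.50%

70.50%


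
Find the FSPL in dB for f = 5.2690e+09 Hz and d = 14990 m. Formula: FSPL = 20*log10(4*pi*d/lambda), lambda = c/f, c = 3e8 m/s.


lambda = c / f = 3.0000e+08 / 5.2690e+09 = 0.05693680 m
FSPL = 20 * log10(4*pi*14990/0.05693680) = 130.4 dB

130.4 dB


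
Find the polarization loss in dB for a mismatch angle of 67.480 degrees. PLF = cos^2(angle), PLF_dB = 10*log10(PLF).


PLF_linear = cos^2(67.480 deg) = 0.1466935
PLF_dB = 10 * log10(0.1466935) = -8.336 dB

-8.336 dB


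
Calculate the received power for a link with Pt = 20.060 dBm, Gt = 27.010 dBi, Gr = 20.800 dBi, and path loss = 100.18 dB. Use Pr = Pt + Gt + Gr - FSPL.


Pr = 20.060 + 27.010 + 20.800 - 100.18 = -32.31 dBm

-32.31 dBm


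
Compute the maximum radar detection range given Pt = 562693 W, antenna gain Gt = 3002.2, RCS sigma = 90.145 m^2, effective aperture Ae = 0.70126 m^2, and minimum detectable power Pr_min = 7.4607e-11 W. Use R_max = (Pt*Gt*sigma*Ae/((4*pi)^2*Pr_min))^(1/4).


R^4 = 562693*3002.2*90.145*0.70126 / ((4*pi)^2 * 7.4607e-11) = 9.064264e+18
R_max = 9.064264e+18^0.25 = 54870 m

54870 m


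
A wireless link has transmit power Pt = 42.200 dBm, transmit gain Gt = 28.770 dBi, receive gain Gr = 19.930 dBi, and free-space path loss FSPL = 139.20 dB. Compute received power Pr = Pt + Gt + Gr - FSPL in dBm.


Pr = 42.200 + 28.770 + 19.930 - 139.20 = -48.30 dBm

-48.30 dBm


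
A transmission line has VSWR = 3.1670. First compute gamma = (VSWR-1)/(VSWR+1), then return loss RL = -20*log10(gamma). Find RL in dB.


gamma = (3.1670 - 1) / (3.1670 + 1) = 0.5200384
RL = -20 * log10(0.5200384) = 5.679 dB

5.679 dB


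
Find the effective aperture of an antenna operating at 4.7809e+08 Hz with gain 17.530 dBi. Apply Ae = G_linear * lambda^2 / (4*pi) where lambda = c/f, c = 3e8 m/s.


lambda = c / f = 3.0000e+08 / 4.7809e+08 = 0.6274969 m
G_linear = 10^(17.530/10) = 56.62393
Ae = G_linear * lambda^2 / (4*pi) = 56.62393 * 0.6274969^2 / (4*pi) = 1.774 m^2

1.774 m^2


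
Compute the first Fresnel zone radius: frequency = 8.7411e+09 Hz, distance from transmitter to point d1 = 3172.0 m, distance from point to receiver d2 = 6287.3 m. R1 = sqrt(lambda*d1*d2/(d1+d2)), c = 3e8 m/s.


lambda = c / f = 3.0000e+08 / 8.7411e+09 = 0.03432062 m
R1 = sqrt(0.03432062 * 3172.0 * 6287.3 / (3172.0 + 6287.3)) = 8.506 m

8.506 m


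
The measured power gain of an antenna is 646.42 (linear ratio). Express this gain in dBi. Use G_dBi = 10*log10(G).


G_dBi = 10 * log10(646.42) = 28.11 dBi

28.11 dBi


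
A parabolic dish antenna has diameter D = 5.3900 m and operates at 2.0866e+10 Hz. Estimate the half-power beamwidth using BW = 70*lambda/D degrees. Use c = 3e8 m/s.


lambda = c / f = 3.0000e+08 / 2.0866e+10 = 0.01437746 m
BW = 70 * 0.01437746 / 5.3900 = 0.1867 deg

0.1867 deg


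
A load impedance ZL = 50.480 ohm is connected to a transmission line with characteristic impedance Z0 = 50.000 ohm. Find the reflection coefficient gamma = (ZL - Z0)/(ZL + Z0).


gamma = (50.480 - 50.000) / (50.480 + 50.000) = 4.777e-03

4.777e-03


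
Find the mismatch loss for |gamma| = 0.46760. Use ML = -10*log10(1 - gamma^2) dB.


ML = -10 * log10(1 - 0.46760^2) = -10 * log10(0.78135024) = 1.072 dB

1.072 dB


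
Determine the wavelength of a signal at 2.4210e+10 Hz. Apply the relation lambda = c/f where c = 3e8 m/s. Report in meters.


lambda = c / f = 3.0000e+08 / 2.4210e+10 = 0.01239 m

0.01239 m


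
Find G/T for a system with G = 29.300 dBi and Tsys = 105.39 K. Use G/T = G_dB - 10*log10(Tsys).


G/T = 29.300 - 10*log10(105.39) = 29.300 - 20.22799 = 9.072 dB/K

9.072 dB/K


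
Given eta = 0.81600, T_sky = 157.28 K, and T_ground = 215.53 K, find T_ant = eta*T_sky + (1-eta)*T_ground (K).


T_ant = 0.81600 * 157.28 + (1 - 0.81600) * 215.53 = 168.0 K

168.0 K


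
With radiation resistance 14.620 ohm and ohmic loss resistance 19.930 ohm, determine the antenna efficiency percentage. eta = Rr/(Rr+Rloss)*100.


eta = 14.620 / (14.620 + 19.930) * 100 = 42.32%

42.32%


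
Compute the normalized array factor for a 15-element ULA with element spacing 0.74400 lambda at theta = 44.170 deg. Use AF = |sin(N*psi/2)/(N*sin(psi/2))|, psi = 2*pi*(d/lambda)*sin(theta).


psi = 2*pi*0.74400*sin(44.170 deg) = 3.257275 rad
AF = |sin(15*3.257275/2) / (15*sin(3.257275/2))| = 0.04318

0.04318


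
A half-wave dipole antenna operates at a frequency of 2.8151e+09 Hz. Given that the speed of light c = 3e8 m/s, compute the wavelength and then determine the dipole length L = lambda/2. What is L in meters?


lambda = c / f = 3.0000e+08 / 2.8151e+09 = 0.1065682 m
L = lambda / 2 = 0.1065682 / 2 = 0.05328 m

0.05328 m


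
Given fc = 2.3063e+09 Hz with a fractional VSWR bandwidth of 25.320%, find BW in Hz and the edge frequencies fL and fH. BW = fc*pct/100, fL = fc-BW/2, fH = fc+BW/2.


BW = 2.3063e+09 * 25.320/100 = 5.839552e+08 Hz
fL = 2.3063e+09 - 5.839552e+08/2 = 2.014e+09 Hz
fH = 2.3063e+09 + 5.839552e+08/2 = 2.598e+09 Hz

BW=5.840e+08 Hz, fL=2.014e+09 Hz, fH=2.598e+09 Hz


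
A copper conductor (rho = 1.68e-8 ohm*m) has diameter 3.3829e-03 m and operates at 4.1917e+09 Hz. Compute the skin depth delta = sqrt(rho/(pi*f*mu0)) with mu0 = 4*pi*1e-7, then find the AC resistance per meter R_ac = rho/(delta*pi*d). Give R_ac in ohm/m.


delta = sqrt(1.68e-8 / (pi * 4.1917e+09 * 4*pi*1e-7)) = 1.007580e-06 m
R_ac = 1.68e-8 / (1.007580e-06 * pi * 3.3829e-03) = 1.569 ohm/m

1.569 ohm/m


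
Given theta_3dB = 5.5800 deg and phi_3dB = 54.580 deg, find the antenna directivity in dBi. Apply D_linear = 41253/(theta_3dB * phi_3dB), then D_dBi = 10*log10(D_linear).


D_linear = 41253 / (5.5800 * 54.580) = 135.4527
D_dBi = 10 * log10(135.4527) = 21.32 dBi

21.32 dBi


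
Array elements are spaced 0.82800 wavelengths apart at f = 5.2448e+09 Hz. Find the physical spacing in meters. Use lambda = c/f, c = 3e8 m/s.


lambda = c / f = 3.0000e+08 / 5.2448e+09 = 0.05719951 m
d = 0.82800 * 0.05719951 = 0.04736 m

0.04736 m


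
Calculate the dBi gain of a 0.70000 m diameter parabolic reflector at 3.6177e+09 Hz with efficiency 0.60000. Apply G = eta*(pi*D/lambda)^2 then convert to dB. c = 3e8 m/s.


lambda = c / f = 3.0000e+08 / 3.6177e+09 = 0.08292562 m
G_linear = 0.60000 * (pi * 0.70000 / 0.08292562)^2 = 421.9584
G_dBi = 10 * log10(421.9584) = 26.25 dBi

26.25 dBi


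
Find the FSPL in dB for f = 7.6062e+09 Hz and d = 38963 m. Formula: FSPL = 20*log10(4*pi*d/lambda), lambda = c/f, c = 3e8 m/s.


lambda = c / f = 3.0000e+08 / 7.6062e+09 = 0.03944151 m
FSPL = 20 * log10(4*pi*38963/0.03944151) = 141.9 dB

141.9 dB


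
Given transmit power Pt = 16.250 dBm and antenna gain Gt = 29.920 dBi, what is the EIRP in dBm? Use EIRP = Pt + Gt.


EIRP = Pt + Gt = 16.250 + 29.920 = 46.17 dBm

46.17 dBm


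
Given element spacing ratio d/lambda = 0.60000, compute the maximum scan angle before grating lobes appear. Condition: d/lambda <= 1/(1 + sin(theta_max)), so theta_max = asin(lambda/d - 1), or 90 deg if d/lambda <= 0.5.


lambda/d - 1 = 1/0.60000 - 1 = 0.6666667
theta_max = asin(0.6666667) = 41.81 deg

41.81 deg


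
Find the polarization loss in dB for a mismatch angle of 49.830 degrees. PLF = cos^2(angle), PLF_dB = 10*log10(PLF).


PLF_linear = cos^2(49.830 deg) = 0.4160994
PLF_dB = 10 * log10(0.4160994) = -3.808 dB

-3.808 dB


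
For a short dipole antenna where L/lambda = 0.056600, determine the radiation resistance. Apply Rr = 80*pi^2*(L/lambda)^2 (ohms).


Rr = 80 * pi^2 * (0.056600)^2 = 80 * 9.869604 * 3.203560e-03 = 2.529 ohm

2.529 ohm


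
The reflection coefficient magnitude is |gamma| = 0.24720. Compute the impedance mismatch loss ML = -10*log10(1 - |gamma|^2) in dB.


ML = -10 * log10(1 - 0.24720^2) = -10 * log10(0.93889216) = 0.2738 dB

0.2738 dB


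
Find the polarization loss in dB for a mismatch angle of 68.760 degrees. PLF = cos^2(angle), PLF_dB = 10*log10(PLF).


PLF_linear = cos^2(68.760 deg) = 0.1312434
PLF_dB = 10 * log10(0.1312434) = -8.819 dB

-8.819 dB


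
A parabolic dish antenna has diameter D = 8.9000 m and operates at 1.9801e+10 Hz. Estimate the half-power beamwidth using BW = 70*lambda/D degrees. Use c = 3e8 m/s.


lambda = c / f = 3.0000e+08 / 1.9801e+10 = 0.01515075 m
BW = 70 * 0.01515075 / 8.9000 = 0.1192 deg

0.1192 deg


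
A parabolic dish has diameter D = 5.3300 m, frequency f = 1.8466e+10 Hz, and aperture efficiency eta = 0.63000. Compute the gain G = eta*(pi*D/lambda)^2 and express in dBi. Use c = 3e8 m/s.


lambda = c / f = 3.0000e+08 / 1.8466e+10 = 0.01624607 m
G_linear = 0.63000 * (pi * 5.3300 / 0.01624607)^2 = 669264.9
G_dBi = 10 * log10(669264.9) = 58.26 dBi

58.26 dBi


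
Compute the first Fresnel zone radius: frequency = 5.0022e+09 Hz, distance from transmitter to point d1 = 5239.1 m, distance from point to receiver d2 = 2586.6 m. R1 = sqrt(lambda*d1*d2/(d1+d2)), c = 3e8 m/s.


lambda = c / f = 3.0000e+08 / 5.0022e+09 = 0.05997361 m
R1 = sqrt(0.05997361 * 5239.1 * 2586.6 / (5239.1 + 2586.6)) = 10.19 m

10.19 m


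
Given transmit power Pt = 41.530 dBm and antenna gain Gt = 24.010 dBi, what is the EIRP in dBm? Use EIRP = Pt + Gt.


EIRP = Pt + Gt = 41.530 + 24.010 = 65.54 dBm

65.54 dBm


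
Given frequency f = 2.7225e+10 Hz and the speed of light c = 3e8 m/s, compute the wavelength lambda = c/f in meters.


lambda = c / f = 3.0000e+08 / 2.7225e+10 = 0.01102 m

0.01102 m


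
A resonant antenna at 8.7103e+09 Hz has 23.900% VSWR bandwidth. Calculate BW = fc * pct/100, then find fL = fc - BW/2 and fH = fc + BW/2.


BW = 8.7103e+09 * 23.900/100 = 2.081762e+09 Hz
fL = 8.7103e+09 - 2.081762e+09/2 = 7.669e+09 Hz
fH = 8.7103e+09 + 2.081762e+09/2 = 9.751e+09 Hz

BW=2.082e+09 Hz, fL=7.669e+09 Hz, fH=9.751e+09 Hz


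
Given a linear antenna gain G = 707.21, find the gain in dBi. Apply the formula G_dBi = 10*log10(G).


G_dBi = 10 * log10(707.21) = 28.50 dBi

28.50 dBi


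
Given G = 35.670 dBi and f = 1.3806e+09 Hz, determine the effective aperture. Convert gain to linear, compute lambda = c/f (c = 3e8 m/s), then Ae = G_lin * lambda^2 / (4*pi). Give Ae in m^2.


lambda = c / f = 3.0000e+08 / 1.3806e+09 = 0.2172968 m
G_linear = 10^(35.670/10) = 3689.776
Ae = G_linear * lambda^2 / (4*pi) = 3689.776 * 0.2172968^2 / (4*pi) = 13.86 m^2

13.86 m^2


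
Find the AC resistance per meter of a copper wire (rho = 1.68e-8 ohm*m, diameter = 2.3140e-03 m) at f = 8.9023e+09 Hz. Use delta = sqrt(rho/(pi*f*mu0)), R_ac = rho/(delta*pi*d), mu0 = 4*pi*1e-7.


delta = sqrt(1.68e-8 / (pi * 8.9023e+09 * 4*pi*1e-7)) = 6.913909e-07 m
R_ac = 1.68e-8 / (6.913909e-07 * pi * 2.3140e-03) = 3.343 ohm/m

3.343 ohm/m


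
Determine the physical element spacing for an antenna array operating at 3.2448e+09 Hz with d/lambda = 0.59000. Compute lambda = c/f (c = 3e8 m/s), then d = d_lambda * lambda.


lambda = c / f = 3.0000e+08 / 3.2448e+09 = 0.09245562 m
d = 0.59000 * 0.09245562 = 0.05455 m

0.05455 m


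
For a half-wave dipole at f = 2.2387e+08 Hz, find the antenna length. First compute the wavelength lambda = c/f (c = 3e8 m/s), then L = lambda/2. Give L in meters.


lambda = c / f = 3.0000e+08 / 2.2387e+08 = 1.340063 m
L = lambda / 2 = 1.340063 / 2 = 0.6700 m

0.6700 m


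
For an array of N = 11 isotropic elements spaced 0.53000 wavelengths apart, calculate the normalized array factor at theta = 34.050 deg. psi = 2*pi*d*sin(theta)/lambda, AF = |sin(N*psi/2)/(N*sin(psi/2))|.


psi = 2*pi*0.53000*sin(34.050 deg) = 1.864570 rad
AF = |sin(11*1.864570/2) / (11*sin(1.864570/2))| = 0.08357

0.08357


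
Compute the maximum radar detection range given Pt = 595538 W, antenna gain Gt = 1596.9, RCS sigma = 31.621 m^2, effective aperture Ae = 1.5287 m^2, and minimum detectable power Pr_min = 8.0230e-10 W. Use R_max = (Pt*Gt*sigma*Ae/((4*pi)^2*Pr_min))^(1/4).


R^4 = 595538*1596.9*31.621*1.5287 / ((4*pi)^2 * 8.0230e-10) = 3.628512e+17
R_max = 3.628512e+17^0.25 = 24543 m

24543 m


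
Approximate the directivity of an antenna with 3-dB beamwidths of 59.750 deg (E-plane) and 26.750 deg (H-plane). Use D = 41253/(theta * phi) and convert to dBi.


D_linear = 41253 / (59.750 * 26.750) = 25.81035
D_dBi = 10 * log10(25.81035) = 14.12 dBi

14.12 dBi


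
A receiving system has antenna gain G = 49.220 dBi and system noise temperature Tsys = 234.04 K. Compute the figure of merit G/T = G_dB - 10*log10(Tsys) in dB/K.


G/T = 49.220 - 10*log10(234.04) = 49.220 - 23.69290 = 25.53 dB/K

25.53 dB/K


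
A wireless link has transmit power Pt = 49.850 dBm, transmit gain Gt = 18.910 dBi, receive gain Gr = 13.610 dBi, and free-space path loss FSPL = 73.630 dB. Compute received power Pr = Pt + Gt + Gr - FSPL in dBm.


Pr = 49.850 + 18.910 + 13.610 - 73.630 = 8.74 dBm

8.74 dBm


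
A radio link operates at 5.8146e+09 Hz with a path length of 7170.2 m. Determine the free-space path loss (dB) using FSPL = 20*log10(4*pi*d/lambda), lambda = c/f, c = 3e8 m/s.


lambda = c / f = 3.0000e+08 / 5.8146e+09 = 0.05159426 m
FSPL = 20 * log10(4*pi*7170.2/0.05159426) = 124.8 dB

124.8 dB


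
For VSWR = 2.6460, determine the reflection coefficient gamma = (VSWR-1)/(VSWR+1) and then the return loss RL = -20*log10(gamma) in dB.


gamma = (2.6460 - 1) / (2.6460 + 1) = 0.4514536
RL = -20 * log10(0.4514536) = 6.908 dB

6.908 dB


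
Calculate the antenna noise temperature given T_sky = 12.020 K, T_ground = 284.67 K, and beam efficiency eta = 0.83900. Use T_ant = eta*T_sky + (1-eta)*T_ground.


T_ant = 0.83900 * 12.020 + (1 - 0.83900) * 284.67 = 55.92 K

55.92 K


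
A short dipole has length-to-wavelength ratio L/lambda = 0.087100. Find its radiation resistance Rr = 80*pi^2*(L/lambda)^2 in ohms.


Rr = 80 * pi^2 * (0.087100)^2 = 80 * 9.869604 * 7.586410e-03 = 5.990 ohm

5.990 ohm


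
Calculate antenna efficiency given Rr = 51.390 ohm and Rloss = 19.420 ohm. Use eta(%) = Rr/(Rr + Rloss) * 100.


eta = 51.390 / (51.390 + 19.420) * 100 = 72.57%

72.57%


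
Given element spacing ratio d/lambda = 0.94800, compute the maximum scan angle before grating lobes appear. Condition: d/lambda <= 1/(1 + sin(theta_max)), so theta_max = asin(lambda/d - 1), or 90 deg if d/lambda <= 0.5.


lambda/d - 1 = 1/0.94800 - 1 = 0.05485232
theta_max = asin(0.05485232) = 3.144 deg

3.144 deg


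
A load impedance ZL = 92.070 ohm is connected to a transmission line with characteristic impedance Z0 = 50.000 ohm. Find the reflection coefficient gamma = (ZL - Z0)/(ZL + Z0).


gamma = (92.070 - 50.000) / (92.070 + 50.000) = 0.2961

0.2961


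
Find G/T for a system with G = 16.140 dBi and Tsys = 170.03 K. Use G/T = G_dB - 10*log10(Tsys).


G/T = 16.140 - 10*log10(170.03) = 16.140 - 22.30526 = -6.165 dB/K

-6.165 dB/K


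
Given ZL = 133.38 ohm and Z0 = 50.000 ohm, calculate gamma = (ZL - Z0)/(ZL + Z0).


gamma = (133.38 - 50.000) / (133.38 + 50.000) = 0.4547

0.4547


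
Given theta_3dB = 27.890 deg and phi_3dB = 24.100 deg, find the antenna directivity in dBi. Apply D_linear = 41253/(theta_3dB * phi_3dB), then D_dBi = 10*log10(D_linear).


D_linear = 41253 / (27.890 * 24.100) = 61.37478
D_dBi = 10 * log10(61.37478) = 17.88 dBi

17.88 dBi


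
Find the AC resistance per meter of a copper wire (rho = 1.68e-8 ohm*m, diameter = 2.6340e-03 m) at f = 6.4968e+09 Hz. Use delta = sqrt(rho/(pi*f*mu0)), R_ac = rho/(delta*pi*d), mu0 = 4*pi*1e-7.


delta = sqrt(1.68e-8 / (pi * 6.4968e+09 * 4*pi*1e-7)) = 8.093289e-07 m
R_ac = 1.68e-8 / (8.093289e-07 * pi * 2.6340e-03) = 2.509 ohm/m

2.509 ohm/m


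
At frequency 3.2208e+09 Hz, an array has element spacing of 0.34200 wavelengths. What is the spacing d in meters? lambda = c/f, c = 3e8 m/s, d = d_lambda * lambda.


lambda = c / f = 3.0000e+08 / 3.2208e+09 = 0.09314456 m
d = 0.34200 * 0.09314456 = 0.03186 m

0.03186 m


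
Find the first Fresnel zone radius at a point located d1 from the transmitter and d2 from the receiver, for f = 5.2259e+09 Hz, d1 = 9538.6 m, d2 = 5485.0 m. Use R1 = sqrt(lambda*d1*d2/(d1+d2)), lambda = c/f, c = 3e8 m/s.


lambda = c / f = 3.0000e+08 / 5.2259e+09 = 0.05740638 m
R1 = sqrt(0.05740638 * 9538.6 * 5485.0 / (9538.6 + 5485.0)) = 14.14 m

14.14 m


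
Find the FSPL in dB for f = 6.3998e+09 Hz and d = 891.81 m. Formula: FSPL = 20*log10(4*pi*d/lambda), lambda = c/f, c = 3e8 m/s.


lambda = c / f = 3.0000e+08 / 6.3998e+09 = 0.04687646 m
FSPL = 20 * log10(4*pi*891.81/0.04687646) = 107.6 dB

107.6 dB


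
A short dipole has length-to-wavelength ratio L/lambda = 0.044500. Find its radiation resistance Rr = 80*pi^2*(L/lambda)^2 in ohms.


Rr = 80 * pi^2 * (0.044500)^2 = 80 * 9.869604 * 1.980250e-03 = 1.564 ohm

1.564 ohm


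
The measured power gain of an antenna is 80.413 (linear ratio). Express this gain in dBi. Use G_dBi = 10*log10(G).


G_dBi = 10 * log10(80.413) = 19.05 dBi

19.05 dBi


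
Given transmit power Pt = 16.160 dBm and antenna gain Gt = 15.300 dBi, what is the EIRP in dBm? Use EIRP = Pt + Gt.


EIRP = Pt + Gt = 16.160 + 15.300 = 31.46 dBm

31.46 dBm


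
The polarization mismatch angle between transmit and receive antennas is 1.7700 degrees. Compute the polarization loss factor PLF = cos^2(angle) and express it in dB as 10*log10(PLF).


PLF_linear = cos^2(1.7700 deg) = 0.9990460
PLF_dB = 10 * log10(0.9990460) = -4.145e-03 dB

-4.145e-03 dB


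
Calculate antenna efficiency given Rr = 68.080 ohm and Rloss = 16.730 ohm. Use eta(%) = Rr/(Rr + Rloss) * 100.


eta = 68.080 / (68.080 + 16.730) * 100 = 80.27%

80.27%


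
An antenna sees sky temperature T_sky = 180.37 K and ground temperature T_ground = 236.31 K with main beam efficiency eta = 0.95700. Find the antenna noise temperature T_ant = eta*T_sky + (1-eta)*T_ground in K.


T_ant = 0.95700 * 180.37 + (1 - 0.95700) * 236.31 = 182.8 K

182.8 K


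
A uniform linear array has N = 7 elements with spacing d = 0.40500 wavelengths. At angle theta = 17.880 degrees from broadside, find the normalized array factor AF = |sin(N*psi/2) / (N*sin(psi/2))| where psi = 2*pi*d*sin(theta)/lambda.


psi = 2*pi*0.40500*sin(17.880 deg) = 0.7812820 rad
AF = |sin(7*0.7812820/2) / (7*sin(0.7812820/2))| = 0.1485

0.1485


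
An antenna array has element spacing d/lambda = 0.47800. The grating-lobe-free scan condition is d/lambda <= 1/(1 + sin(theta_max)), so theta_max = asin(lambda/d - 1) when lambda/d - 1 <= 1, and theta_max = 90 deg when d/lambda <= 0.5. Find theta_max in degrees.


lambda/d - 1 = 1/0.47800 - 1 = 1.092050 >= 1
d/lambda <= 0.5, so the array can scan to endfire without grating lobes: theta_max = 90 deg

90 deg


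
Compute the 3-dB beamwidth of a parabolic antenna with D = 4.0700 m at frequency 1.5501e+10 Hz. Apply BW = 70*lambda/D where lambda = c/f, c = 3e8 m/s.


lambda = c / f = 3.0000e+08 / 1.5501e+10 = 0.01935359 m
BW = 70 * 0.01935359 / 4.0700 = 0.3329 deg

0.3329 deg


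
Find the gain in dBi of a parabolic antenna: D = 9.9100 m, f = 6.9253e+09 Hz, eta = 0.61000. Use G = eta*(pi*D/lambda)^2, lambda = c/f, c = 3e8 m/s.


lambda = c / f = 3.0000e+08 / 6.9253e+09 = 0.04331942 m
G_linear = 0.61000 * (pi * 9.9100 / 0.04331942)^2 = 315073.3
G_dBi = 10 * log10(315073.3) = 54.98 dBi

54.98 dBi


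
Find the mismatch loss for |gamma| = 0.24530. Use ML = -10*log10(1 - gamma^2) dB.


ML = -10 * log10(1 - 0.24530^2) = -10 * log10(0.93982791) = 0.2695 dB

0.2695 dB


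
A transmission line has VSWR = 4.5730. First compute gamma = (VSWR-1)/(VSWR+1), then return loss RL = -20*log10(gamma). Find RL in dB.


gamma = (4.5730 - 1) / (4.5730 + 1) = 0.6411269
RL = -20 * log10(0.6411269) = 3.861 dB

3.861 dB


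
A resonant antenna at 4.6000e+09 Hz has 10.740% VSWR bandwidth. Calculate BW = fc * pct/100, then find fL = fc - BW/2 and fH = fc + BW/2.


BW = 4.6000e+09 * 10.740/100 = 4.940400e+08 Hz
fL = 4.6000e+09 - 4.940400e+08/2 = 4.353e+09 Hz
fH = 4.6000e+09 + 4.940400e+08/2 = 4.847e+09 Hz

BW=4.940e+08 Hz, fL=4.353e+09 Hz, fH=4.847e+09 Hz


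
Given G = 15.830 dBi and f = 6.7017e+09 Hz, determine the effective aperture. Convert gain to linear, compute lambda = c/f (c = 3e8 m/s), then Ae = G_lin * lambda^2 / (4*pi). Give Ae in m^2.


lambda = c / f = 3.0000e+08 / 6.7017e+09 = 0.04476476 m
G_linear = 10^(15.830/10) = 38.28247
Ae = G_linear * lambda^2 / (4*pi) = 38.28247 * 0.04476476^2 / (4*pi) = 6.105e-03 m^2

6.105e-03 m^2


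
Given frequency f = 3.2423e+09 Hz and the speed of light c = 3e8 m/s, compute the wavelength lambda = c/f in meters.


lambda = c / f = 3.0000e+08 / 3.2423e+09 = 0.09253 m

0.09253 m


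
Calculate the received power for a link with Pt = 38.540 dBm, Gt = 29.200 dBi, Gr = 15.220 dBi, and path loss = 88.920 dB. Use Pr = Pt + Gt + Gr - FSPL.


Pr = 38.540 + 29.200 + 15.220 - 88.920 = -5.96 dBm

-5.96 dBm


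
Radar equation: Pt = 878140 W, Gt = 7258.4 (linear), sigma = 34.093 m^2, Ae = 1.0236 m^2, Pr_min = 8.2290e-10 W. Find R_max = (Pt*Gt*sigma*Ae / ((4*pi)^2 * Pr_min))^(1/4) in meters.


R^4 = 878140*7258.4*34.093*1.0236 / ((4*pi)^2 * 8.2290e-10) = 1.711723e+18
R_max = 1.711723e+18^0.25 = 36171 m

36171 m


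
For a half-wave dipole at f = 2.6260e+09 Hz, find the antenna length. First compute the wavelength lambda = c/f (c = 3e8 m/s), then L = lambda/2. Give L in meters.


lambda = c / f = 3.0000e+08 / 2.6260e+09 = 0.1142422 m
L = lambda / 2 = 0.1142422 / 2 = 0.05712 m

0.05712 m


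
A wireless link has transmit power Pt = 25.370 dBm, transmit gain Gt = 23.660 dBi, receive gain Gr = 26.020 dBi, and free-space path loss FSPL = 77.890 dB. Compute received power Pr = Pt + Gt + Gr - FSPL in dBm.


Pr = 25.370 + 23.660 + 26.020 - 77.890 = -2.84 dBm

-2.84 dBm


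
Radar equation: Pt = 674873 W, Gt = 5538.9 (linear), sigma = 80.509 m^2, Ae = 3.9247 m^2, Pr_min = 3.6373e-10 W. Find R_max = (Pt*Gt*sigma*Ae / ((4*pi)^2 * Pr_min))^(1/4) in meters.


R^4 = 674873*5538.9*80.509*3.9247 / ((4*pi)^2 * 3.6373e-10) = 2.056353e+19
R_max = 2.056353e+19^0.25 = 67340 m

67340 m


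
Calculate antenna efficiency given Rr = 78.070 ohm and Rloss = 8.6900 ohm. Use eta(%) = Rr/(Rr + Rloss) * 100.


eta = 78.070 / (78.070 + 8.6900) * 100 = 89.98%

89.98%


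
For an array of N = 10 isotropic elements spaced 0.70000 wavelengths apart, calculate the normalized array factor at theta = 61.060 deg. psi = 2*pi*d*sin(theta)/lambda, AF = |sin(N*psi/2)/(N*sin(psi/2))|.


psi = 2*pi*0.70000*sin(61.060 deg) = 3.849009 rad
AF = |sin(10*3.849009/2) / (10*sin(3.849009/2))| = 0.04107

0.04107


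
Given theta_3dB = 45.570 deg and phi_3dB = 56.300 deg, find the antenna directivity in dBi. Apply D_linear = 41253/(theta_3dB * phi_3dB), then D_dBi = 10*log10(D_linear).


D_linear = 41253 / (45.570 * 56.300) = 16.07934
D_dBi = 10 * log10(16.07934) = 12.06 dBi

12.06 dBi


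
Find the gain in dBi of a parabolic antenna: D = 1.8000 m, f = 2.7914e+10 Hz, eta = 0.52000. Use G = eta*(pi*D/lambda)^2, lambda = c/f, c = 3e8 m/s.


lambda = c / f = 3.0000e+08 / 2.7914e+10 = 0.01074730 m
G_linear = 0.52000 * (pi * 1.8000 / 0.01074730)^2 = 143962.5
G_dBi = 10 * log10(143962.5) = 51.58 dBi

51.58 dBi


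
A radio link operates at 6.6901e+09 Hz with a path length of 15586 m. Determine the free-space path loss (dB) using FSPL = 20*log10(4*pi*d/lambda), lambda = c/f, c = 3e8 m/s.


lambda = c / f = 3.0000e+08 / 6.6901e+09 = 0.04484238 m
FSPL = 20 * log10(4*pi*15586/0.04484238) = 132.8 dB

132.8 dB


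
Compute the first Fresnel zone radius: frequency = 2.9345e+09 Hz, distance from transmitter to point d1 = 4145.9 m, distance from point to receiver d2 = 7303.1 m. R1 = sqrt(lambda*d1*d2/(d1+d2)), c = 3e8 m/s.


lambda = c / f = 3.0000e+08 / 2.9345e+09 = 0.1022321 m
R1 = sqrt(0.1022321 * 4145.9 * 7303.1 / (4145.9 + 7303.1)) = 16.44 m

16.44 m


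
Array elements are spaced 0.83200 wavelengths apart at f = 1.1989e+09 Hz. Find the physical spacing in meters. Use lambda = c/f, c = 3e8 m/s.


lambda = c / f = 3.0000e+08 / 1.1989e+09 = 0.2502294 m
d = 0.83200 * 0.2502294 = 0.2082 m

0.2082 m


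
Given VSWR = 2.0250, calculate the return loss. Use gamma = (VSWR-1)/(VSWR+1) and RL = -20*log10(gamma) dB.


gamma = (2.0250 - 1) / (2.0250 + 1) = 0.3388430
RL = -20 * log10(0.3388430) = 9.400 dB

9.400 dB


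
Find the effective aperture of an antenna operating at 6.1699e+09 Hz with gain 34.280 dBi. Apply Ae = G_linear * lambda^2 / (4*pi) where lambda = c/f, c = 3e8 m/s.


lambda = c / f = 3.0000e+08 / 6.1699e+09 = 0.04862315 m
G_linear = 10^(34.280/10) = 2679.168
Ae = G_linear * lambda^2 / (4*pi) = 2679.168 * 0.04862315^2 / (4*pi) = 0.5041 m^2

0.5041 m^2


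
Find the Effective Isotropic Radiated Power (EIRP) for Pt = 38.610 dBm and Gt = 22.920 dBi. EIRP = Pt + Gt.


EIRP = Pt + Gt = 38.610 + 22.920 = 61.53 dBm

61.53 dBm


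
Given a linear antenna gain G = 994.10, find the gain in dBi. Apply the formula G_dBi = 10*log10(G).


G_dBi = 10 * log10(994.10) = 29.97 dBi

29.97 dBi


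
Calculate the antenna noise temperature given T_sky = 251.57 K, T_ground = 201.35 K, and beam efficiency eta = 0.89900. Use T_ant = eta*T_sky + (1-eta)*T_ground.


T_ant = 0.89900 * 251.57 + (1 - 0.89900) * 201.35 = 246.5 K

246.5 K


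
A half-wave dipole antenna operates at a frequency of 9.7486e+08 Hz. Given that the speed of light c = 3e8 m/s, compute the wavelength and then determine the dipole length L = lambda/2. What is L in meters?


lambda = c / f = 3.0000e+08 / 9.7486e+08 = 0.3077365 m
L = lambda / 2 = 0.3077365 / 2 = 0.1539 m

0.1539 m


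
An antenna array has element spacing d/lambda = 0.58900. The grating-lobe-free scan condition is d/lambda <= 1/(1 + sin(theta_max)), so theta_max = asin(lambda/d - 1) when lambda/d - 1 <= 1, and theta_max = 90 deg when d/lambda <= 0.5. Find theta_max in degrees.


lambda/d - 1 = 1/0.58900 - 1 = 0.6977929
theta_max = asin(0.6977929) = 44.25 deg

44.25 deg


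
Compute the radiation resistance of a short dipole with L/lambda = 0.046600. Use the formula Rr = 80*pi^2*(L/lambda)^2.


Rr = 80 * pi^2 * (0.046600)^2 = 80 * 9.869604 * 2.171560e-03 = 1.715 ohm

1.715 ohm


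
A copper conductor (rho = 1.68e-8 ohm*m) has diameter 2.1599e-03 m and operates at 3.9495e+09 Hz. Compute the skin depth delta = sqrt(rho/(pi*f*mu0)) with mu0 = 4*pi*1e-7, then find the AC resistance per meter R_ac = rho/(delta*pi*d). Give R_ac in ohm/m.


delta = sqrt(1.68e-8 / (pi * 3.9495e+09 * 4*pi*1e-7)) = 1.038015e-06 m
R_ac = 1.68e-8 / (1.038015e-06 * pi * 2.1599e-03) = 2.385 ohm/m

2.385 ohm/m


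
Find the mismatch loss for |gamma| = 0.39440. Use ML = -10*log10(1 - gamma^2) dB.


ML = -10 * log10(1 - 0.39440^2) = -10 * log10(0.84444864) = 0.7343 dB

0.7343 dB


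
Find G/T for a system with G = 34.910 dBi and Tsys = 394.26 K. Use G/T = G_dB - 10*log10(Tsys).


G/T = 34.910 - 10*log10(394.26) = 34.910 - 25.95783 = 8.952 dB/K

8.952 dB/K


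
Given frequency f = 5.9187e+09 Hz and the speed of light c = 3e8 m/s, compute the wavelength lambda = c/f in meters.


lambda = c / f = 3.0000e+08 / 5.9187e+09 = 0.05069 m

0.05069 m


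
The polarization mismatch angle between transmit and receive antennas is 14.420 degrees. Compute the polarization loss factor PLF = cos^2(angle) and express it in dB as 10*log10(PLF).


PLF_linear = cos^2(14.420 deg) = 0.9379851
PLF_dB = 10 * log10(0.9379851) = -0.2780 dB

-0.2780 dB


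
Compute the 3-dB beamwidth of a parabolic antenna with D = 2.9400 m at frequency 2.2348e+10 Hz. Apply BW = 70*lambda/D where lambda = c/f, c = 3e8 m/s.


lambda = c / f = 3.0000e+08 / 2.2348e+10 = 0.01342402 m
BW = 70 * 0.01342402 / 2.9400 = 0.3196 deg

0.3196 deg


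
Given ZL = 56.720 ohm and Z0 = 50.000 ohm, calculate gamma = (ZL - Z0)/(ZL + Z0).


gamma = (56.720 - 50.000) / (56.720 + 50.000) = 0.06297

0.06297


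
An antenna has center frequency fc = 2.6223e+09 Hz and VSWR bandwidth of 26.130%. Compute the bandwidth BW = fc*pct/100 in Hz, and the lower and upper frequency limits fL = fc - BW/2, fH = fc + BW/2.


BW = 2.6223e+09 * 26.130/100 = 6.852070e+08 Hz
fL = 2.6223e+09 - 6.852070e+08/2 = 2.280e+09 Hz
fH = 2.6223e+09 + 6.852070e+08/2 = 2.965e+09 Hz

BW=6.852e+08 Hz, fL=2.280e+09 Hz, fH=2.965e+09 Hz


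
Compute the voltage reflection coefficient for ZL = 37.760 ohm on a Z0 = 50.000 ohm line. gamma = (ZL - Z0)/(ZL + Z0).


gamma = (37.760 - 50.000) / (37.760 + 50.000) = -0.1395

-0.1395


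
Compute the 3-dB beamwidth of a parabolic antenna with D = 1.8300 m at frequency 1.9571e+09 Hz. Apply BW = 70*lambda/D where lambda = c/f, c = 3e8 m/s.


lambda = c / f = 3.0000e+08 / 1.9571e+09 = 0.1532880 m
BW = 70 * 0.1532880 / 1.8300 = 5.863 deg

5.863 deg


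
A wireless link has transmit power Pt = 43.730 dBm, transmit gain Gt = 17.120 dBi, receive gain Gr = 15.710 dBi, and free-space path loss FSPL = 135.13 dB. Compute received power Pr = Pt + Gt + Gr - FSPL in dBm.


Pr = 43.730 + 17.120 + 15.710 - 135.13 = -58.57 dBm

-58.57 dBm


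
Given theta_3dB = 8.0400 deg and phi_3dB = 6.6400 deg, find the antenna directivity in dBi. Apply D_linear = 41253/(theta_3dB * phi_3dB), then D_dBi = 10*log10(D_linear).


D_linear = 41253 / (8.0400 * 6.6400) = 772.7365
D_dBi = 10 * log10(772.7365) = 28.88 dBi

28.88 dBi


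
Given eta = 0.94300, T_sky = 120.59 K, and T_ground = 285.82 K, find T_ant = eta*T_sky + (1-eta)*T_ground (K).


T_ant = 0.94300 * 120.59 + (1 - 0.94300) * 285.82 = 130.0 K

130.0 K


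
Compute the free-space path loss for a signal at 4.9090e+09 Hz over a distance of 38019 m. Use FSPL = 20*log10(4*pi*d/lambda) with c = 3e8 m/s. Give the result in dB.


lambda = c / f = 3.0000e+08 / 4.9090e+09 = 0.06111224 m
FSPL = 20 * log10(4*pi*38019/0.06111224) = 137.9 dB

137.9 dB


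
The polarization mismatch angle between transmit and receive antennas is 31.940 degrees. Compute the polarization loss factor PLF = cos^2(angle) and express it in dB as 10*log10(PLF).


PLF_linear = cos^2(31.940 deg) = 0.7201263
PLF_dB = 10 * log10(0.7201263) = -1.426 dB

-1.426 dB


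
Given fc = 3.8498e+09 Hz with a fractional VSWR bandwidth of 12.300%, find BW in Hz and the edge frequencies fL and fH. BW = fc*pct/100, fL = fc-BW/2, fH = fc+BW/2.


BW = 3.8498e+09 * 12.300/100 = 4.735254e+08 Hz
fL = 3.8498e+09 - 4.735254e+08/2 = 3.613e+09 Hz
fH = 3.8498e+09 + 4.735254e+08/2 = 4.087e+09 Hz

BW=4.735e+08 Hz, fL=3.613e+09 Hz, fH=4.087e+09 Hz


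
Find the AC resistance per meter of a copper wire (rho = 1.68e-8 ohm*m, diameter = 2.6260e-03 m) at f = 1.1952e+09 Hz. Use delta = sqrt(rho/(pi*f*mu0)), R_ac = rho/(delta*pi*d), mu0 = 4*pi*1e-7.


delta = sqrt(1.68e-8 / (pi * 1.1952e+09 * 4*pi*1e-7)) = 1.886924e-06 m
R_ac = 1.68e-8 / (1.886924e-06 * pi * 2.6260e-03) = 1.079 ohm/m

1.079 ohm/m


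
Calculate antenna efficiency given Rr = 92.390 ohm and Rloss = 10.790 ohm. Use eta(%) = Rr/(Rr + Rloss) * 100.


eta = 92.390 / (92.390 + 10.790) * 100 = 89.54%

89.54%


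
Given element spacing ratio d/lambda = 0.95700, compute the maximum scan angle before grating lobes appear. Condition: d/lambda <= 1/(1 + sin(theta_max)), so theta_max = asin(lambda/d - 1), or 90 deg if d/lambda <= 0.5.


lambda/d - 1 = 1/0.95700 - 1 = 0.04493208
theta_max = asin(0.04493208) = 2.575 deg

2.575 deg


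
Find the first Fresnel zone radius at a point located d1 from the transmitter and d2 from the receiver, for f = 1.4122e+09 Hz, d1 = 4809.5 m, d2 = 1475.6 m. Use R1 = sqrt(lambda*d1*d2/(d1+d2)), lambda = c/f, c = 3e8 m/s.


lambda = c / f = 3.0000e+08 / 1.4122e+09 = 0.2124345 m
R1 = sqrt(0.2124345 * 4809.5 * 1475.6 / (4809.5 + 1475.6)) = 15.49 m

15.49 m


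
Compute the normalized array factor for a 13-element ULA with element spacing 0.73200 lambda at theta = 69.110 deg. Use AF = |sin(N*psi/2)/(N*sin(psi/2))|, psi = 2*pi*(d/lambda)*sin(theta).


psi = 2*pi*0.73200*sin(69.110 deg) = 4.296965 rad
AF = |sin(13*4.296965/2) / (13*sin(4.296965/2))| = 0.03097

0.03097


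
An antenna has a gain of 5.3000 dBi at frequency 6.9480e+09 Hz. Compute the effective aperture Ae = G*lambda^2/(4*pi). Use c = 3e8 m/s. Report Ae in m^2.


lambda = c / f = 3.0000e+08 / 6.9480e+09 = 0.04317789 m
G_linear = 10^(5.3000/10) = 3.388442
Ae = G_linear * lambda^2 / (4*pi) = 3.388442 * 0.04317789^2 / (4*pi) = 5.027e-04 m^2

5.027e-04 m^2


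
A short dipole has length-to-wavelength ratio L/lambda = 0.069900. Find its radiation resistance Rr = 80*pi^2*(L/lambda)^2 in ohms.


Rr = 80 * pi^2 * (0.069900)^2 = 80 * 9.869604 * 4.886010e-03 = 3.858 ohm

3.858 ohm


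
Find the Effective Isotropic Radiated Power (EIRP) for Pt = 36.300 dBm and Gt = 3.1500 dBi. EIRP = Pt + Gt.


EIRP = Pt + Gt = 36.300 + 3.1500 = 39.45 dBm

39.45 dBm


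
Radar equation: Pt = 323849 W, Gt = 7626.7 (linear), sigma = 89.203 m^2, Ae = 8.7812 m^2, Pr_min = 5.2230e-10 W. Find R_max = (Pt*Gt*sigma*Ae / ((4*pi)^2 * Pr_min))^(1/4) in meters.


R^4 = 323849*7626.7*89.203*8.7812 / ((4*pi)^2 * 5.2230e-10) = 2.345702e+19
R_max = 2.345702e+19^0.25 = 69593 m

69593 m


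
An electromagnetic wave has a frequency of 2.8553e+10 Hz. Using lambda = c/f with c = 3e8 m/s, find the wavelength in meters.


lambda = c / f = 3.0000e+08 / 2.8553e+10 = 0.01051 m

0.01051 m


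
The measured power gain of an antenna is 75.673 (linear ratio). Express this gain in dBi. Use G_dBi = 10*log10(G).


G_dBi = 10 * log10(75.673) = 18.79 dBi

18.79 dBi


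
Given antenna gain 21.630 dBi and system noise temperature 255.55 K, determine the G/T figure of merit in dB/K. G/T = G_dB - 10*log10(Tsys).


G/T = 21.630 - 10*log10(255.55) = 21.630 - 24.07476 = -2.445 dB/K

-2.445 dB/K


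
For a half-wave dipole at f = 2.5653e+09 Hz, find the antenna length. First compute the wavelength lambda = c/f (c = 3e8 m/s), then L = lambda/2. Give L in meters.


lambda = c / f = 3.0000e+08 / 2.5653e+09 = 0.1169454 m
L = lambda / 2 = 0.1169454 / 2 = 0.05847 m

0.05847 m


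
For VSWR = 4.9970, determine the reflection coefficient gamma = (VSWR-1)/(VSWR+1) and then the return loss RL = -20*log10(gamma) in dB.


gamma = (4.9970 - 1) / (4.9970 + 1) = 0.6664999
RL = -20 * log10(0.6664999) = 3.524 dB

3.524 dB


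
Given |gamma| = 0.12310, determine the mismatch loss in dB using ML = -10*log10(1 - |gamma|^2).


ML = -10 * log10(1 - 0.12310^2) = -10 * log10(0.98484639) = 0.06632 dB

0.06632 dB


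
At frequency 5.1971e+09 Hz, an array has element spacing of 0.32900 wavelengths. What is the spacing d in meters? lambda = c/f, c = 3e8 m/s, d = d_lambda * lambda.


lambda = c / f = 3.0000e+08 / 5.1971e+09 = 0.05772450 m
d = 0.32900 * 0.05772450 = 0.01899 m

0.01899 m


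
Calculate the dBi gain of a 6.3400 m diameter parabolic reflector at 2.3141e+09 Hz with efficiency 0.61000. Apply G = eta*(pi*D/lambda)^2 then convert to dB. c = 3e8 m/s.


lambda = c / f = 3.0000e+08 / 2.3141e+09 = 0.1296400 m
G_linear = 0.61000 * (pi * 6.3400 / 0.1296400)^2 = 14398.92
G_dBi = 10 * log10(14398.92) = 41.58 dBi

41.58 dBi


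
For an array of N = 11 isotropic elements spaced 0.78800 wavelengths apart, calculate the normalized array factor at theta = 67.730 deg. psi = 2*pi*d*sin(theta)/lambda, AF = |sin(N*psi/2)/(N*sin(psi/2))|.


psi = 2*pi*0.78800*sin(67.730 deg) = 4.581835 rad
AF = |sin(11*4.581835/2) / (11*sin(4.581835/2))| = 8.139e-03

8.139e-03


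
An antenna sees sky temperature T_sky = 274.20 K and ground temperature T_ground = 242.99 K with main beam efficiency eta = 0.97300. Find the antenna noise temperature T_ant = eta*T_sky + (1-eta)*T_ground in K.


T_ant = 0.97300 * 274.20 + (1 - 0.97300) * 242.99 = 273.4 K

273.4 K


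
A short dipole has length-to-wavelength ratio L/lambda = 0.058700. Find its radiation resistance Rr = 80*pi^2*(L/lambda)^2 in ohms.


Rr = 80 * pi^2 * (0.058700)^2 = 80 * 9.869604 * 3.445690e-03 = 2.721 ohm

2.721 ohm


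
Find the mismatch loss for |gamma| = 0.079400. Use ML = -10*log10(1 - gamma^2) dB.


ML = -10 * log10(1 - 0.079400^2) = -10 * log10(0.99369564) = 0.02747 dB

0.02747 dB


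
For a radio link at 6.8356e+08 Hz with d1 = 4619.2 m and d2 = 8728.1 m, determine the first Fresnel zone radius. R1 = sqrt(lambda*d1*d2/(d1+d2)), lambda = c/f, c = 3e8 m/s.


lambda = c / f = 3.0000e+08 / 6.8356e+08 = 0.4388788 m
R1 = sqrt(0.4388788 * 4619.2 * 8728.1 / (4619.2 + 8728.1)) = 36.41 m

36.41 m


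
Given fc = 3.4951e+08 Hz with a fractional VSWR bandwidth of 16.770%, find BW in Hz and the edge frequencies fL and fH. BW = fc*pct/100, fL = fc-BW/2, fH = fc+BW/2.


BW = 3.4951e+08 * 16.770/100 = 5.861283e+07 Hz
fL = 3.4951e+08 - 5.861283e+07/2 = 3.202e+08 Hz
fH = 3.4951e+08 + 5.861283e+07/2 = 3.788e+08 Hz

BW=5.861e+07 Hz, fL=3.202e+08 Hz, fH=3.788e+08 Hz


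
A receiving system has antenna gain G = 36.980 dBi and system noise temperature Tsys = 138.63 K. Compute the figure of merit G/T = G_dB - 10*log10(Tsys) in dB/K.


G/T = 36.980 - 10*log10(138.63) = 36.980 - 21.41857 = 15.56 dB/K

15.56 dB/K


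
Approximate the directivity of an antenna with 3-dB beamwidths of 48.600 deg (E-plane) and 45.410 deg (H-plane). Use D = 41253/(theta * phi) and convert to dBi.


D_linear = 41253 / (48.600 * 45.410) = 18.69252
D_dBi = 10 * log10(18.69252) = 12.72 dBi

12.72 dBi


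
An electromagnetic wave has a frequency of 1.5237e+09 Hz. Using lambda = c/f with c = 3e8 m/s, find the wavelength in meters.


lambda = c / f = 3.0000e+08 / 1.5237e+09 = 0.1969 m

0.1969 m


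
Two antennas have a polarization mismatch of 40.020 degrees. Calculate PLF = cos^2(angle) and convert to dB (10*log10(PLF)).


PLF_linear = cos^2(40.020 deg) = 0.5864803
PLF_dB = 10 * log10(0.5864803) = -2.317 dB

-2.317 dB


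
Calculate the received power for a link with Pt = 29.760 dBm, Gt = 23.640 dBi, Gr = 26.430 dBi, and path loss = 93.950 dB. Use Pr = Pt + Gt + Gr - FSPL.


Pr = 29.760 + 23.640 + 26.430 - 93.950 = -14.12 dBm

-14.12 dBm


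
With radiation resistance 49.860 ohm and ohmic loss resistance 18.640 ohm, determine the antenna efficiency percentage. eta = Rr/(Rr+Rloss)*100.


eta = 49.860 / (49.860 + 18.640) * 100 = 72.79%

72.79%


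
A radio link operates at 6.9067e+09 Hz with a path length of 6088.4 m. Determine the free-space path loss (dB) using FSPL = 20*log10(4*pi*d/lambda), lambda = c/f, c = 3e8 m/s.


lambda = c / f = 3.0000e+08 / 6.9067e+09 = 0.04343608 m
FSPL = 20 * log10(4*pi*6088.4/0.04343608) = 124.9 dB

124.9 dB
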